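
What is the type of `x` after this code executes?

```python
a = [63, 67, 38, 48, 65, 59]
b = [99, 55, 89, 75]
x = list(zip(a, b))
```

list(zip()) returns a list of tuples

list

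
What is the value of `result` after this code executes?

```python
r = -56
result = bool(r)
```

r = -56; result = True

True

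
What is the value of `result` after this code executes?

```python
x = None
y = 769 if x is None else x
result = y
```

x = None; y = 769; result = 769

769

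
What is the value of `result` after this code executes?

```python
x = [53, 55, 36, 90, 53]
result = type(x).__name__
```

x is list; result = 'list'

'list'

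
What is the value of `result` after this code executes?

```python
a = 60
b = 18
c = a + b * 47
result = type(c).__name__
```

a is int; b is int; c is int; result = 'int'

'int'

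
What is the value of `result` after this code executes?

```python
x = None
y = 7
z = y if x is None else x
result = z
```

x = None; y = 7; z = 7; result = 7

7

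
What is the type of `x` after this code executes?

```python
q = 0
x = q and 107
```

'and' returns first falsy value (0 is int)

int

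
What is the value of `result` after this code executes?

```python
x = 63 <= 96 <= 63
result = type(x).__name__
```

x is bool; result = 'bool'

'bool'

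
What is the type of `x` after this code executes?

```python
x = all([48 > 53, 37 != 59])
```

all() returns bool

bool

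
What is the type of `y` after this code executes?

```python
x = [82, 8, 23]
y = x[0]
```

Indexing list[int] returns int

int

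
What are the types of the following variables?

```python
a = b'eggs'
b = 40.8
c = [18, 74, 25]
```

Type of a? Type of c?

a is assigned a bytes literal (b'...' prefix); c is assigned a list literal (square brackets)

bytes, list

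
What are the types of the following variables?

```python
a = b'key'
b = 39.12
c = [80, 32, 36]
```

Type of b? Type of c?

b is assigned a number with a decimal point, so it is a float; c is assigned a list literal (square brackets)

float, list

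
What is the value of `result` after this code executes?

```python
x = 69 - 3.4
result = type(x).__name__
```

x is float; result = 'float'

'float'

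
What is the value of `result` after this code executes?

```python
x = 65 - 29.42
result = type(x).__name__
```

x is float; result = 'float'

'float'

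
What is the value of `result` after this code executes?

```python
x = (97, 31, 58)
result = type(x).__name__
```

x is tuple; result = 'tuple'

'tuple'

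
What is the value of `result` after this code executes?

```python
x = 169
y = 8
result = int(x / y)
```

x = 169; y = 8; result = 21

21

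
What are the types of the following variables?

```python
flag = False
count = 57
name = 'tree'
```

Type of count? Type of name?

count is assigned a bare integer (no decimal point), so it is an int; name is assigned a quoted string literal, so it is a str

int, str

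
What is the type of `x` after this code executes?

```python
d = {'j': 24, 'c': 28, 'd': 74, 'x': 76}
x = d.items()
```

dict.items() returns dict_items view

dict_items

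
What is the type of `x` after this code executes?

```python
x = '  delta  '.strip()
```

str.strip() returns str

str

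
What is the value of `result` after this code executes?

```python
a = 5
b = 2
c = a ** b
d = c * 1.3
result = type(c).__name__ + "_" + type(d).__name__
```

a is int; b is int; c is int; d is float; result = 'int_float'

'int_float'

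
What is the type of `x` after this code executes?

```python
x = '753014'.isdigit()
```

str.isdigit() returns bool

bool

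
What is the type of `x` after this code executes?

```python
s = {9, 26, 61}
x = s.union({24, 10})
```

set.union() returns a new set

set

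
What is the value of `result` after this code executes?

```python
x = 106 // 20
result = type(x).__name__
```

x is int; result = 'int'

'int'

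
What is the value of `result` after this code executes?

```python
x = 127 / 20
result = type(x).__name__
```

x is float; result = 'float'

'float'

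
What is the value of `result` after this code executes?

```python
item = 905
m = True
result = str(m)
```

item = 905; m = True; result = 'True'

'True'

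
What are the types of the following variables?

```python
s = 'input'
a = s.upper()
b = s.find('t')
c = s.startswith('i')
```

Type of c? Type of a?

startswith() returns bool; upper() returns str

bool, str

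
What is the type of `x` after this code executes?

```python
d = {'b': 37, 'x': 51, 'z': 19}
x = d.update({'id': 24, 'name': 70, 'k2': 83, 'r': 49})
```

dict.update() returns None

NoneType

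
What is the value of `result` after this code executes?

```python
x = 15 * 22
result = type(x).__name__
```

x is int; result = 'int'

'int'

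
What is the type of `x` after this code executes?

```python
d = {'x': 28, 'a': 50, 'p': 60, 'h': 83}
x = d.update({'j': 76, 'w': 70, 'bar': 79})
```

dict.update() returns None

NoneType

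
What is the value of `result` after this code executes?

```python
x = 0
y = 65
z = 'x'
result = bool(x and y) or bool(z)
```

x = 0; y = 65; z = 'x'; result = True

True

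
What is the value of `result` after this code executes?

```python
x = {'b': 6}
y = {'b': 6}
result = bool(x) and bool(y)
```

x = {'b': 6}; y = {'b': 6}; result = True

True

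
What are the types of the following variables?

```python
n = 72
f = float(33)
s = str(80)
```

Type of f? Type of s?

f is assigned the result of calling float(), which returns a float; s is assigned the result of calling str(), which returns a str

float, str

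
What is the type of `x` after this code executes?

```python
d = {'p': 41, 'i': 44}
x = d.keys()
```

.keys() returns dict_keys view

dict_keys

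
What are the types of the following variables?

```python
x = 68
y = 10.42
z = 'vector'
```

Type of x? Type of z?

x is assigned a bare integer (no decimal point), so it is an int; z is assigned a quoted string literal, so it is a str

int, str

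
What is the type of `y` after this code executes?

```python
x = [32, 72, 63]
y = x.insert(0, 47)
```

list.insert() returns None

NoneType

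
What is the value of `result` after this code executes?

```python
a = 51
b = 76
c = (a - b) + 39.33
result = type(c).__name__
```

a is int; b is int; c is float; result = 'float'

'float'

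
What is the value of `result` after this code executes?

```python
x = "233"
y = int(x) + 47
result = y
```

x = '233'; y = 280; result = 280

280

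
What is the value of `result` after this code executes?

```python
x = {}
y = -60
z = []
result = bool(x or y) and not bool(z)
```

x = {}; y = -60; z = []; result = True

True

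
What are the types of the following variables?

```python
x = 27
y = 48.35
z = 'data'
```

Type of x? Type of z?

x is assigned a bare integer (no decimal point), so it is an int; z is assigned a quoted string literal, so it is a str

int, str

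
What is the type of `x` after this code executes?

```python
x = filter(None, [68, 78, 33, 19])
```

filter() returns a filter object

filter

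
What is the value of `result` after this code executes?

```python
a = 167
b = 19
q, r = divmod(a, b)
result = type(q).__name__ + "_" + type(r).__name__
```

a is int; b is int; q is int; r is int; result = 'int_int'

'int_int'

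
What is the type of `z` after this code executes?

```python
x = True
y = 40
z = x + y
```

bool + int = int (bool is subclass of int)

int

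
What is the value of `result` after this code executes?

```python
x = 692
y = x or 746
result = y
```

x = 692; y = 692; result = 692

692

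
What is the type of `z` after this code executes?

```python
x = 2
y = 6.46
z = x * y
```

int * float = float

float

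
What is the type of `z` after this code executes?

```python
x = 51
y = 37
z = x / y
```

int / int = float

float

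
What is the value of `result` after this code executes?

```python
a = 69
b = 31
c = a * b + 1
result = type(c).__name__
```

a is int; b is int; c is int; result = 'int'

'int'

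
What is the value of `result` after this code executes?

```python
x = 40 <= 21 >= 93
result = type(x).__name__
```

x is bool; result = 'bool'

'bool'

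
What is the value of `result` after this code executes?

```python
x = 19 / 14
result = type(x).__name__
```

x is float; result = 'float'

'float'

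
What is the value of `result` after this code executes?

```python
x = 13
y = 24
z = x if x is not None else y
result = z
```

x = 13; y = 24; z = 13; result = 13

13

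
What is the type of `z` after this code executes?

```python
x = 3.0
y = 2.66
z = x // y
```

float // float = float

float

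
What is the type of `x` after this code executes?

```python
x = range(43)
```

range() returns a range object

range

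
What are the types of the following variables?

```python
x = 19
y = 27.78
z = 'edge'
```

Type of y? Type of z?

y is assigned a number with a decimal point, so it is a float; z is assigned a quoted string literal, so it is a str

float, str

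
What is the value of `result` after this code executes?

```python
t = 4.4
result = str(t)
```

t = 4.4; result = '4.4'

'4.4'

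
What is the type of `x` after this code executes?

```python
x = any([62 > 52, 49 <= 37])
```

any() returns bool

bool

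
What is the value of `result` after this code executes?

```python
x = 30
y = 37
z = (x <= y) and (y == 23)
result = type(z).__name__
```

x is int; y is int; z is bool; result = 'bool'

'bool'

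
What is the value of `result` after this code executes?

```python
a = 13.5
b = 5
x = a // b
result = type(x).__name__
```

a is float; b is int; x is float; result = 'float'

'float'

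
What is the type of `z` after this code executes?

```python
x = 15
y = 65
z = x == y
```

Equality comparison returns bool

bool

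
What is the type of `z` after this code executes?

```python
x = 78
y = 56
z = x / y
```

int / int = float

float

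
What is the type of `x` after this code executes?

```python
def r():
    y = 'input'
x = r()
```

Function without return returns None

NoneType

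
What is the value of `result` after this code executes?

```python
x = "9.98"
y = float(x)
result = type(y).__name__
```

x is str; y is float; result = 'float'

'float'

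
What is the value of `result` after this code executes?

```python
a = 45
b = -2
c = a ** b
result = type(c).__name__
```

a is int; b is int; c is float; result = 'float'

'float'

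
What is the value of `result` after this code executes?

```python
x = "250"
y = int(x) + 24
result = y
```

x = '250'; y = 274; result = 274

274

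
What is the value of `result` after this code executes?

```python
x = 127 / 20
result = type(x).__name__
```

x is float; result = 'float'

'float'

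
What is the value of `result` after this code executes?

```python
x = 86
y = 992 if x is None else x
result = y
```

x = 86; y = 86; result = 86

86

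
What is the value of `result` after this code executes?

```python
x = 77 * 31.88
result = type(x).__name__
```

x is float; result = 'float'

'float'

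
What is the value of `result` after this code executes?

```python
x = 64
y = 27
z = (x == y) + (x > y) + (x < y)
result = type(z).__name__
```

x is int; y is int; z is int; result = 'int'

'int'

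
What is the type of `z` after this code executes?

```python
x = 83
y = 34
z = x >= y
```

Comparison returns bool

bool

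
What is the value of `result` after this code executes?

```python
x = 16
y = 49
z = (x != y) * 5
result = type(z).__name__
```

x is int; y is int; z is int; result = 'int'

'int'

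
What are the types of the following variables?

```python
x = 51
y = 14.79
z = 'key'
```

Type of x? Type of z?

x is assigned a bare integer (no decimal point), so it is an int; z is assigned a quoted string literal, so it is a str

int, str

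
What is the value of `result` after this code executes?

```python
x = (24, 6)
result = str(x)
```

x = (24, 6); result = '(24, 6)'

'(24, 6)'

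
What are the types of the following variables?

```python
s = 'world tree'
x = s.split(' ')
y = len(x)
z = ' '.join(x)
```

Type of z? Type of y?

str.join() returns str; len() returns int

str, int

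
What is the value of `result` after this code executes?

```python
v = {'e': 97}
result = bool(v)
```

v = {'e': 97}; result = True

True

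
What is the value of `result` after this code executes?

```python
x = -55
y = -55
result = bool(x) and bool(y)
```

x = -55; y = -55; result = True

True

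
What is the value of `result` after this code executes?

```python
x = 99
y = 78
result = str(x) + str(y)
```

x = 99; y = 78; result = '9978'

'9978'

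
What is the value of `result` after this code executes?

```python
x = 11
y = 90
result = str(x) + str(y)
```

x = 11; y = 90; result = '1190'

'1190'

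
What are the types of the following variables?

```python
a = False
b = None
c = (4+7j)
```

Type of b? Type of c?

b is assigned None, whose type is NoneType; c is assigned (4+7j), an int plus an imaginary literal (j suffix), which evaluates to complex

NoneType, complex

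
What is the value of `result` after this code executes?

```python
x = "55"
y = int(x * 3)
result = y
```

x = '55'; y = 555555; result = 555555

555555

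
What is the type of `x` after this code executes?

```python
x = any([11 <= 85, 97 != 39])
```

any() returns bool

bool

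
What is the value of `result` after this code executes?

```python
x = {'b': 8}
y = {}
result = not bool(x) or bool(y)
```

x = {'b': 8}; y = {}; result = False

False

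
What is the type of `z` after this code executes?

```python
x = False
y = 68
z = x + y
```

bool + int = int (bool is subclass of int)

int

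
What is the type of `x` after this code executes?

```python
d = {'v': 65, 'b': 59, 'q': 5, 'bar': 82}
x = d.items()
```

dict.items() returns dict_items view

dict_items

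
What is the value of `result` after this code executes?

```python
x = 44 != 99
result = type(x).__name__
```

x is bool; result = 'bool'

'bool'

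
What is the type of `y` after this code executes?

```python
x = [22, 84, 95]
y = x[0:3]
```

Slicing a list returns a list

list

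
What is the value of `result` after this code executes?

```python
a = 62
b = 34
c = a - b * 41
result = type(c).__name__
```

a is int; b is int; c is int; result = 'int'

'int'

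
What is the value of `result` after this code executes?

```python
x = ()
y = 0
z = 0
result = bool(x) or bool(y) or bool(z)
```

x = (); y = 0; z = 0; result = False

False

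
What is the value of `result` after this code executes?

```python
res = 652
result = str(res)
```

res = 652; result = '652'

'652'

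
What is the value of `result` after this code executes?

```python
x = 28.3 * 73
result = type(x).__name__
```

x is float; result = 'float'

'float'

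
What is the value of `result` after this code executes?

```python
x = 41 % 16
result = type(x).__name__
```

x is int; result = 'int'

'int'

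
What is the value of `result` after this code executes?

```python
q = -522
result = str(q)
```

q = -522; result = '-522'

'-522'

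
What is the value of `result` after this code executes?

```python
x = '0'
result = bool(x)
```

x = '0'; result = True

True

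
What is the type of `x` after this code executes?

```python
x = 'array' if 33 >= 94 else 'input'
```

Both branches of conditional are str

str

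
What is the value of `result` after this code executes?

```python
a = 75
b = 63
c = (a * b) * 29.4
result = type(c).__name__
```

a is int; b is int; c is float; result = 'float'

'float'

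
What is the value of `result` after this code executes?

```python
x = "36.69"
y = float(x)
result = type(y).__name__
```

x is str; y is float; result = 'float'

'float'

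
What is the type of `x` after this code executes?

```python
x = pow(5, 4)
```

pow(int, int) returns int

int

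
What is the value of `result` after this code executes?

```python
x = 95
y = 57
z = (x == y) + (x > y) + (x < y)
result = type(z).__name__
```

x is int; y is int; z is int; result = 'int'

'int'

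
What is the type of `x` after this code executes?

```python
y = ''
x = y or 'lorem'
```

'or' returns first truthy value (str)

str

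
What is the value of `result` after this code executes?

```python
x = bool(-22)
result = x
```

x = True; result = True

True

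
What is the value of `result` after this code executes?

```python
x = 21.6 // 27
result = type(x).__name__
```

x is float; result = 'float'

'float'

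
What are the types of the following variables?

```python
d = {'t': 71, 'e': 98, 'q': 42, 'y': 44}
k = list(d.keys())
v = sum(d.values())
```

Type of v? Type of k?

sum of ints is int; list() converts to list

int, list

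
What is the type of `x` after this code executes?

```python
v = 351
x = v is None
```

'is' comparison returns bool

bool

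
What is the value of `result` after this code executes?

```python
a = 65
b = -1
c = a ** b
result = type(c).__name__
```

a is int; b is int; c is float; result = 'float'

'float'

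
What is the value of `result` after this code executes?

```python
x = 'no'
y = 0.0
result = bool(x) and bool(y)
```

x = 'no'; y = 0.0; result = False

False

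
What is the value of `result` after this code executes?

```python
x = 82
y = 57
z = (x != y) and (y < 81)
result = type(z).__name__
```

x is int; y is int; z is bool; result = 'bool'

'bool'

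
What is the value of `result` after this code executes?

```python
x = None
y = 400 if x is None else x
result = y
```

x = None; y = 400; result = 400

400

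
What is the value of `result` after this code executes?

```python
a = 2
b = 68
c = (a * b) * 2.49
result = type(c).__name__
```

a is int; b is int; c is float; result = 'float'

'float'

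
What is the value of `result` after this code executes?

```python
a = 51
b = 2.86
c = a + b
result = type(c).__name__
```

a is int; b is float; c is float; result = 'float'

'float'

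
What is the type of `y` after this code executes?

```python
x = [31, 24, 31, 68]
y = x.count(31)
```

list.count() returns int

int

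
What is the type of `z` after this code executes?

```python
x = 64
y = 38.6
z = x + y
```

int + float = float

float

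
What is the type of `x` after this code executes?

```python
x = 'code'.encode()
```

str.encode() returns bytes

bytes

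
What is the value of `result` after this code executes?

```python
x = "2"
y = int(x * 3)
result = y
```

x = '2'; y = 222; result = 222

222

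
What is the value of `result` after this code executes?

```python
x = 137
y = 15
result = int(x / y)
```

x = 137; y = 15; result = 9

9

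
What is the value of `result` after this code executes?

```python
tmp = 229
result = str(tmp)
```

tmp = 229; result = '229'

'229'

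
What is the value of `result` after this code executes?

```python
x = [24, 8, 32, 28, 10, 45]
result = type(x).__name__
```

x is list; result = 'list'

'list'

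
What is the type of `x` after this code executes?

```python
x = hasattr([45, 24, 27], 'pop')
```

hasattr() returns bool

bool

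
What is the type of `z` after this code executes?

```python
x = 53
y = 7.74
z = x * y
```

int * float = float

float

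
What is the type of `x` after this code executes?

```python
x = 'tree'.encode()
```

str.encode() returns bytes

bytes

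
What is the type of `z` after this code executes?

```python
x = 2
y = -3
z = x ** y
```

int ** negative = float

float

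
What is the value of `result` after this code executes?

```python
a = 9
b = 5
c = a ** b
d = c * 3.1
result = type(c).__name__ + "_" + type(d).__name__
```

a is int; b is int; c is int; d is float; result = 'int_float'

'int_float'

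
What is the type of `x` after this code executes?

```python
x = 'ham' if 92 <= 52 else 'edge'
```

Both branches of conditional are str

str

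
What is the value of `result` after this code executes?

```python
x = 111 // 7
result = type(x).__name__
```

x is int; result = 'int'

'int'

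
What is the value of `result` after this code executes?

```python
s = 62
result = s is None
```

s = 62; result = False

False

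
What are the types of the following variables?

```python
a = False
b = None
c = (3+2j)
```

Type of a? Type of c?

a is assigned the constant False, which has type bool; c is assigned (3+2j), an int plus an imaginary literal (j suffix), which evaluates to complex

bool, complex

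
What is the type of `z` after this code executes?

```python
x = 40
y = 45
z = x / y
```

int / int = float

float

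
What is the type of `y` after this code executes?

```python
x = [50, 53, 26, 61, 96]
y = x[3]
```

Indexing list[int] returns int

int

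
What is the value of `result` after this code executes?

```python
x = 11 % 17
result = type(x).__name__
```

x is int; result = 'int'

'int'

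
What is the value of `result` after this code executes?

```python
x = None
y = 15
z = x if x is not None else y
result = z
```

x = None; y = 15; z = 15; result = 15

15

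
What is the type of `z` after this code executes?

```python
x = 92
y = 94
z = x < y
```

Comparison returns bool

bool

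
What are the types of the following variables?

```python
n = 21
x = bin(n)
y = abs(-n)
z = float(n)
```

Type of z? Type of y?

float() returns float; abs() of int returns int

float, int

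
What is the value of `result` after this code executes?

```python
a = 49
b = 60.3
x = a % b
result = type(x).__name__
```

a is int; b is float; x is float; result = 'float'

'float'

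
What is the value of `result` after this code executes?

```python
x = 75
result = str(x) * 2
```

x = 75; result = '7575'

'7575'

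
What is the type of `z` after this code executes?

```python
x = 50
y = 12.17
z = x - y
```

int - float = float

float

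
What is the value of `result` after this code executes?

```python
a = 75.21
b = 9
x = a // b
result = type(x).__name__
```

a is float; b is int; x is float; result = 'float'

'float'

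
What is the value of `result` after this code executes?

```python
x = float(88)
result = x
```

x = 88.0; result = 88.0

88.0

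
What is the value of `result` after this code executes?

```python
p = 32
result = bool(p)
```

p = 32; result = True

True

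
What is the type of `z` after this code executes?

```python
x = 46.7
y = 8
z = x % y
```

float % int = float

float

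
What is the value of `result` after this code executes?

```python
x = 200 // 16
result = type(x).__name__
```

x is int; result = 'int'

'int'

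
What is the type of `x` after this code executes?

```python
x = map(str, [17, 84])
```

map() returns a map object

map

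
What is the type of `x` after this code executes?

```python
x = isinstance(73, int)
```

isinstance() returns bool

bool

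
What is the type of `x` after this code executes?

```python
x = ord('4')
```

ord() returns int (code point)

int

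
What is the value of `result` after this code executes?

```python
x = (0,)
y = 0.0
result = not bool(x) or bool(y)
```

x = (0,); y = 0.0; result = False

False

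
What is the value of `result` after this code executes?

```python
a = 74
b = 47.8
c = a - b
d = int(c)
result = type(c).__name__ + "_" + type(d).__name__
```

a is int; b is float; c is float; d is int; result = 'float_int'

'float_int'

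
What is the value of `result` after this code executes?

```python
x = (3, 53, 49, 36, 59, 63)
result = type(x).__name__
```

x is tuple; result = 'tuple'

'tuple'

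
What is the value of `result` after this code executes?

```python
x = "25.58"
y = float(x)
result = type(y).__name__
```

x is str; y is float; result = 'float'

'float'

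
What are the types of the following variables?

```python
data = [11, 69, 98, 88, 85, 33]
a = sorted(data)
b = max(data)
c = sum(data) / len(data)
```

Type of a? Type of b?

sorted() returns list; max of ints returns int

list, int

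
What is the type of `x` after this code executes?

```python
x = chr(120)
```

chr() returns str (single char)

str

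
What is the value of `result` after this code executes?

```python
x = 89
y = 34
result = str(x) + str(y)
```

x = 89; y = 34; result = '8934'

'8934'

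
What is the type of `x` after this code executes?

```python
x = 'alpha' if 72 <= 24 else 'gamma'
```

Both branches of conditional are str

str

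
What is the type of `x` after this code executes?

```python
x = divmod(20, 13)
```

divmod() returns tuple of (quotient, remainder)

tuple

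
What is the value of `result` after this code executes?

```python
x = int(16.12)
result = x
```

x = 16; result = 16

16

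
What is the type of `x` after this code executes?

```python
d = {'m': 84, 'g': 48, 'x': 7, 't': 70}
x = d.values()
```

.values() returns dict_values view

dict_values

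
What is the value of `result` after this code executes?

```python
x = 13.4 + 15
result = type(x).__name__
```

x is float; result = 'float'

'float'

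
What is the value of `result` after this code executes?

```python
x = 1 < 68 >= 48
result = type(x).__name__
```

x is bool; result = 'bool'

'bool'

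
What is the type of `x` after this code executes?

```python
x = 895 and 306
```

'and' with truthy values returns last operand (int)

int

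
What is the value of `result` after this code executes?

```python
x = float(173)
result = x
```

x = 173.0; result = 173.0

173.0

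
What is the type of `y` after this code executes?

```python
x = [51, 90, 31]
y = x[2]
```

Indexing list[int] returns int

int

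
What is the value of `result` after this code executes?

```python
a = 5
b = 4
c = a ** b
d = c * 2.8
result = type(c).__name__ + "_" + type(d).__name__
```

a is int; b is int; c is int; d is float; result = 'int_float'

'int_float'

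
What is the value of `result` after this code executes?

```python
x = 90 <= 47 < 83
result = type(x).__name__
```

x is bool; result = 'bool'

'bool'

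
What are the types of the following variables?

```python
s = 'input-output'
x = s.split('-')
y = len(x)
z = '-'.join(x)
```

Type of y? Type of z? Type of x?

len() returns int; str.join() returns str; str.split() returns list

int, str, list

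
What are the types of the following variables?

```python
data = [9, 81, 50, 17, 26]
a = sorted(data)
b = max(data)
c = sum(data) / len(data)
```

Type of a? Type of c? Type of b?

sorted() returns list; int / int = float; max of ints returns int

list, float, int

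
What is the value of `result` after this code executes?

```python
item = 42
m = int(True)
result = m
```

item = 42; m = 1; result = 1

1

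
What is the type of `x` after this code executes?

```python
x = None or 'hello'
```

'or' with None returns the other truthy value (str)

str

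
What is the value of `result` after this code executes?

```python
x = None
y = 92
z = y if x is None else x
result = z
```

x = None; y = 92; z = 92; result = 92

92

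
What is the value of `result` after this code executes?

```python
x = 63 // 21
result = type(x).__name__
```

x is int; result = 'int'

'int'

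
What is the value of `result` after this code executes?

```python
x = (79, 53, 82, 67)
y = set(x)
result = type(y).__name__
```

x is tuple; y is set; result = 'set'

'set'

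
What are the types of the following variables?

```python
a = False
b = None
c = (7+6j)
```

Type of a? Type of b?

a is assigned the constant False, which has type bool; b is assigned None, whose type is NoneType

bool, NoneType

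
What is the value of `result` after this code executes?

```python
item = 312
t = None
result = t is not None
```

item = 312; t = None; result = False

False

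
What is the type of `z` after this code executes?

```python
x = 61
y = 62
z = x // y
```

int // int = int

int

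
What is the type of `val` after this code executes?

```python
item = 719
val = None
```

None has type NoneType

NoneType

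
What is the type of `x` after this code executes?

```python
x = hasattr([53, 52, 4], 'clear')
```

hasattr() returns bool

bool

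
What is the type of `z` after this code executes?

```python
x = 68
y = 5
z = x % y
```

int % int = int

int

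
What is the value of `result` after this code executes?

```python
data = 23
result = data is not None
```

data = 23; result = True

True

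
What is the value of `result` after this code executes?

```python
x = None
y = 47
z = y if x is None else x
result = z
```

x = None; y = 47; z = 47; result = 47

47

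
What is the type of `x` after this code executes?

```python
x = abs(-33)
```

abs() of int returns int

int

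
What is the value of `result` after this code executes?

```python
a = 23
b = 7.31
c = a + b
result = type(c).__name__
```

a is int; b is float; c is float; result = 'float'

'float'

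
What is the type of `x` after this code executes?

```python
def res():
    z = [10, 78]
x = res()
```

Function without return returns None

NoneType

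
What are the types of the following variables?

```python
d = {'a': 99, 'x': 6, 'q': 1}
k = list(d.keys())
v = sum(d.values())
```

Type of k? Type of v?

list() converts to list; sum of ints is int

list, int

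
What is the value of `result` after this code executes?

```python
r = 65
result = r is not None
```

r = 65; result = True

True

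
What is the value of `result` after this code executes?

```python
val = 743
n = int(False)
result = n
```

val = 743; n = 0; result = 0

0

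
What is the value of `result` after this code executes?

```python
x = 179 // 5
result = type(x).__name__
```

x is int; result = 'int'

'int'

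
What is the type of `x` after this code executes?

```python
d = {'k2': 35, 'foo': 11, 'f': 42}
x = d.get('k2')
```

dict.get() returns value type when found

int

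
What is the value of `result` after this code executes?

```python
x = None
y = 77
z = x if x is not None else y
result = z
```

x = None; y = 77; z = 77; result = 77

77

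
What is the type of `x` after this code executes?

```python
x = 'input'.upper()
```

str.upper() returns str

str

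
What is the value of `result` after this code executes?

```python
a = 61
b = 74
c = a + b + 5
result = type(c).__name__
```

a is int; b is int; c is int; result = 'int'

'int'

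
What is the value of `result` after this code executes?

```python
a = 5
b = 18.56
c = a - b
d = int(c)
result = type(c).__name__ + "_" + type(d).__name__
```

a is int; b is float; c is float; d is int; result = 'float_int'

'float_int'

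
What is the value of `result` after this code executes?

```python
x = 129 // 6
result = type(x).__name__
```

x is int; result = 'int'

'int'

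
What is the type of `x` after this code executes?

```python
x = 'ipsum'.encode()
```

str.encode() returns bytes

bytes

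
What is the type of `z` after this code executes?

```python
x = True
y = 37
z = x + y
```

bool + int = int (bool is subclass of int)

int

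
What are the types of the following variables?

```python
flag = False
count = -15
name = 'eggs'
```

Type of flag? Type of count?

flag is assigned the constant False, which has type bool; count is assigned a bare integer (no decimal point), so it is an int

bool, int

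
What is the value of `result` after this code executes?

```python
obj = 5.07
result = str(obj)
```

obj = 5.07; result = '5.07'

'5.07'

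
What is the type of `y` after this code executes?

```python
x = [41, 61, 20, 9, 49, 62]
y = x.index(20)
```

list.index() returns int

int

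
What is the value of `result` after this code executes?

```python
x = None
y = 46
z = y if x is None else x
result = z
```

x = None; y = 46; z = 46; result = 46

46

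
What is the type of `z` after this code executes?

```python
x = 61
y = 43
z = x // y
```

int // int = int

int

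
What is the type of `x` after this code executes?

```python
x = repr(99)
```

repr() returns str

str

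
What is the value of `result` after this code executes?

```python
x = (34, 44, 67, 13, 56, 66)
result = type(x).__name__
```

x is tuple; result = 'tuple'

'tuple'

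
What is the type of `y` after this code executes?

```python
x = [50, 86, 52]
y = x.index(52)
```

list.index() returns int

int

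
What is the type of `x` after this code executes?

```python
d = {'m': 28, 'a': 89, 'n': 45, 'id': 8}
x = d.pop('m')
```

dict.pop() returns the value

int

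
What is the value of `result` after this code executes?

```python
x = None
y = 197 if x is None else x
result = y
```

x = None; y = 197; result = 197

197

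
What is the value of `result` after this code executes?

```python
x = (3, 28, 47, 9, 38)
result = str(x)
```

x = (3, 28, 47, 9, 38); result = '(3, 28, 47, 9, 38)'

'(3, 28, 47, 9, 38)'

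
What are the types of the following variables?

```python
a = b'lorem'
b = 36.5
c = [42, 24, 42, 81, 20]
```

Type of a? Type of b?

a is assigned a bytes literal (b'...' prefix); b is assigned a number with a decimal point, so it is a float

bytes, float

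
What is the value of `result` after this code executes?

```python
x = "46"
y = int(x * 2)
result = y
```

x = '46'; y = 4646; result = 4646

4646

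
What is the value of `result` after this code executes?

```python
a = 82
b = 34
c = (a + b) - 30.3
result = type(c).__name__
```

a is int; b is int; c is float; result = 'float'

'float'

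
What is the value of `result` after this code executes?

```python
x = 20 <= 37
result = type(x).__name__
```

x is bool; result = 'bool'

'bool'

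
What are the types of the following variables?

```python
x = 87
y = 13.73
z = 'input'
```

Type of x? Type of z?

x is assigned a bare integer (no decimal point), so it is an int; z is assigned a quoted string literal, so it is a str

int, str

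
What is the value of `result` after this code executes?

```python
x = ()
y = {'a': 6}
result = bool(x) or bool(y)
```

x = (); y = {'a': 6}; result = True

True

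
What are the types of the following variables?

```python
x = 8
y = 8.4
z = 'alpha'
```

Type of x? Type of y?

x is assigned a bare integer (no decimal point), so it is an int; y is assigned a number with a decimal point, so it is a float

int, float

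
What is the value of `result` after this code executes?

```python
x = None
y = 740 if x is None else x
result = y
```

x = None; y = 740; result = 740

740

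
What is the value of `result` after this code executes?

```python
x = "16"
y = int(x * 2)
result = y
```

x = '16'; y = 1616; result = 1616

1616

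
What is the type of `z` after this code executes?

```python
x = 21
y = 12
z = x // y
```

int // int = int

int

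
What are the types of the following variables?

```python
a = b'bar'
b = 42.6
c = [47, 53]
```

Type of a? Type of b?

a is assigned a bytes literal (b'...' prefix); b is assigned a number with a decimal point, so it is a float

bytes, float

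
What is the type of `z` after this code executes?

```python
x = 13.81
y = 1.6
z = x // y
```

float // float = float

float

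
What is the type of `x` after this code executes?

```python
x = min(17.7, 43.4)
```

min() of floats returns float

float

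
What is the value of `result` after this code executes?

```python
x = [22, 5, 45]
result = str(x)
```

x = [22, 5, 45]; result = '[22, 5, 45]'

'[22, 5, 45]'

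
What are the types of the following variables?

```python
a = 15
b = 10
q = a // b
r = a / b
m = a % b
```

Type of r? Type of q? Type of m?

/ returns float; // returns int; % of ints returns int

float, int, int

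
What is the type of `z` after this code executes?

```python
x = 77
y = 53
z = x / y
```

int / int = float

float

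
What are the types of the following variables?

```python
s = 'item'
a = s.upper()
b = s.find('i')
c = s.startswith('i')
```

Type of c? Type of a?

startswith() returns bool; upper() returns str

bool, str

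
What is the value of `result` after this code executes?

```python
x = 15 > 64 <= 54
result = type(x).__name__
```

x is bool; result = 'bool'

'bool'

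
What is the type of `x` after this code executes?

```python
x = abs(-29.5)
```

abs() of float returns float

float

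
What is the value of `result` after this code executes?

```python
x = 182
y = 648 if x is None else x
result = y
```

x = 182; y = 182; result = 182

182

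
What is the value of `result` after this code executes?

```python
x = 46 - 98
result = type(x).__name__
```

x is int; result = 'int'

'int'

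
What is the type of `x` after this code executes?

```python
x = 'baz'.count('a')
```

str.count() returns int

int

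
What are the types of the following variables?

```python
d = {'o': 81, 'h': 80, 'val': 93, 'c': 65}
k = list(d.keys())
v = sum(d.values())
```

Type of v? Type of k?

sum of ints is int; list() converts to list

int, list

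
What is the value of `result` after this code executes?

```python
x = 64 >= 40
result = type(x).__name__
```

x is bool; result = 'bool'

'bool'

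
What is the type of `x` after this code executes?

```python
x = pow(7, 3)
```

pow(int, int) returns int

int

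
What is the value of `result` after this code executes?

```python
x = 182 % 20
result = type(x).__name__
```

x is int; result = 'int'

'int'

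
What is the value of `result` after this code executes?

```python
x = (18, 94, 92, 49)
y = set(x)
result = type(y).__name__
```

x is tuple; y is set; result = 'set'

'set'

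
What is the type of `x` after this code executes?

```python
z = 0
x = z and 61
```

'and' returns first falsy value (0 is int)

int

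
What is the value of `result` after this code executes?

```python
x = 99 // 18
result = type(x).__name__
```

x is int; result = 'int'

'int'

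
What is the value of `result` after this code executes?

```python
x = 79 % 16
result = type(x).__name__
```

x is int; result = 'int'

'int'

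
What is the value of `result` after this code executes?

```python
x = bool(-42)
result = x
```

x = True; result = True

True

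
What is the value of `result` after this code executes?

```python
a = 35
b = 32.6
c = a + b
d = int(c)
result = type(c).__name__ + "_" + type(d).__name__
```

a is int; b is float; c is float; d is int; result = 'float_int'

'float_int'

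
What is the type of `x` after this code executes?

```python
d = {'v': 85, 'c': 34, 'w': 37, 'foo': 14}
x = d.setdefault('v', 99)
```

dict.setdefault() returns the (existing or default) value

int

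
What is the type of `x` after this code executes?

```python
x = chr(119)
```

chr() returns str (single char)

str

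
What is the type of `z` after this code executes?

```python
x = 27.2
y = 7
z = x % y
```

float % int = float

float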